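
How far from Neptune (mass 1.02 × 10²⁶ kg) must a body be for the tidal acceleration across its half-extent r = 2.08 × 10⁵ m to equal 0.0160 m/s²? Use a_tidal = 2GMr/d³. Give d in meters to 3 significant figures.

5.61 × 10⁷ m

2GMr/d³ = a_tidal  ⇒  d = (2GMr / a_tidal)^(1/3)
d = (2 × 6.674×10⁻¹¹ × (1.02 × 10²⁶) × (2.08 × 10⁵) / (0.0160))^(1/3)
  = 5.61 × 10⁷ m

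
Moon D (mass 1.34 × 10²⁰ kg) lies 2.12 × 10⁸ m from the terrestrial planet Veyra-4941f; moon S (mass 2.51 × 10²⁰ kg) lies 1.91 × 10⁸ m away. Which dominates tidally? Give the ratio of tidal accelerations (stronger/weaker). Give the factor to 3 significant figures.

Moon S, by a factor of ≈ 2.56

Tidal stretch scales as M/d³; compute that for each body.
Moon D: (1.34 × 10²⁰) / (2.12 × 10⁸)³ = 1.406 × 10⁻⁵
Moon S: (2.51 × 10²⁰) / (1.91 × 10⁸)³ = 3.602 × 10⁻⁵
Ratio (larger/smaller) = 2.56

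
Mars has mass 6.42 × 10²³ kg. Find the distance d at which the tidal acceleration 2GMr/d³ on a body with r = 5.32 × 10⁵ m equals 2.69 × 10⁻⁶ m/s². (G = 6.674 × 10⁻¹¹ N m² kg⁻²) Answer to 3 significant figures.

2.57 × 10⁸ m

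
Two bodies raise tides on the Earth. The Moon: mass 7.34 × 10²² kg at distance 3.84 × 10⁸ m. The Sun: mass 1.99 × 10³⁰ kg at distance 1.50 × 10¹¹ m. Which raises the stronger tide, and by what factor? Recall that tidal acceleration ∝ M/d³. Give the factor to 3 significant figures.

The Moon, by a factor of ≈ 2.20

Tidal acceleration ∝ M/d³, so compare M/d³ for each.
The Moon: (7.34 × 10²²) / (3.84 × 10⁸)³ = 1.296 × 10⁻³
The Sun: (1.99 × 10³⁰) / (1.50 × 10¹¹)³ = 5.896 × 10⁻⁴
Ratio (larger/smaller) = 2.20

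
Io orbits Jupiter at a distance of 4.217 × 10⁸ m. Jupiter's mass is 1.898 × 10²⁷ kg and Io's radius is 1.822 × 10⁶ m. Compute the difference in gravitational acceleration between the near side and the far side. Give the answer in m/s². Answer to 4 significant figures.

a_tidal = 4GMr/d³
        = 4 × (6.674 × 10⁻¹¹) × (1.898 × 10²⁷) × (1.822 × 10⁶) / (4.217 × 10⁸)³
        = 1.231 × 10⁻² m/s²

1.231 × 10⁻² m/s²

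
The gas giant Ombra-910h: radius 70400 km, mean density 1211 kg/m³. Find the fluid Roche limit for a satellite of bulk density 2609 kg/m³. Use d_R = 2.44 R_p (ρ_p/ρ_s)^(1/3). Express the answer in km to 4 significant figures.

d_R = 2.44 × 70400 km × (1211/2609)^(1/3)
    = 1.330 × 10⁵ km

1.330 × 10⁵ km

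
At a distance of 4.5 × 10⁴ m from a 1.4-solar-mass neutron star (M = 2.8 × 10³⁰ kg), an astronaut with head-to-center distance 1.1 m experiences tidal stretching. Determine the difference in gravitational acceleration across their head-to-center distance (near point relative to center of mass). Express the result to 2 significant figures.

The tidal stretch is the gradient of GM/d² times the body's extent r, hence the 1/d³ dependence.
a_tidal = 2GMr/d³
        = 2 × (6.674 × 10⁻¹¹) × (2.8 × 10³⁰) × (1.1) / (4.5 × 10⁴)³
        = 4.5 × 10⁶ m/s²

4.5 × 10⁶ m/s²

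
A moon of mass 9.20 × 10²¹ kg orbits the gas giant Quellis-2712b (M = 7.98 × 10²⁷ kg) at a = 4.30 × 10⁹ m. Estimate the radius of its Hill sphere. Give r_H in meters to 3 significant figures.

3.13 × 10⁷ m

r_H ≈ a (m/3M)^(1/3)
    = (4.30 × 10⁹) × (9.20 × 10²¹ / (3 × 7.98 × 10²⁷))^(1/3)
    = 3.13 × 10⁷ m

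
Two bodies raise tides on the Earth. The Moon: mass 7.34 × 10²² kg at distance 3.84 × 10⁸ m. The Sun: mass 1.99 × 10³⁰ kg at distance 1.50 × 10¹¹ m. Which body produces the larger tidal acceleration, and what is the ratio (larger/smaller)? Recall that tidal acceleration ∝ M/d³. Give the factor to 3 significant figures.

The Moon, by a factor of ≈ 2.20

Tidal stretch scales as M/d³; compute that for each body.
The Moon: (7.34 × 10²²) / (3.84 × 10⁸)³ = 1.296 × 10⁻³
The Sun: (1.99 × 10³⁰) / (1.50 × 10¹¹)³ = 5.896 × 10⁻⁴
Ratio (larger/smaller) = 2.20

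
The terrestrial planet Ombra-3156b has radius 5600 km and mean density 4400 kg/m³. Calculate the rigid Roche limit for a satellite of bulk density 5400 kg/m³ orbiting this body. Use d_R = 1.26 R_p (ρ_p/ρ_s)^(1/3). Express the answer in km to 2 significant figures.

6600 km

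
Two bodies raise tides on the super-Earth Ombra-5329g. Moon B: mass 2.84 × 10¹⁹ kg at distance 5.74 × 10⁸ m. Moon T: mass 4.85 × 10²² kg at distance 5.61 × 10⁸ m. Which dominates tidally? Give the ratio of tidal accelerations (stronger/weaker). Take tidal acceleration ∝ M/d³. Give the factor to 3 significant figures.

Tidal acceleration ∝ M/d³, so compare M/d³ for each.
Moon B: (2.84 × 10¹⁹) / (5.74 × 10⁸)³ = 1.502 × 10⁻⁷
Moon T: (4.85 × 10²²) / (5.61 × 10⁸)³ = 2.747 × 10⁻⁴
Ratio (larger/smaller) = 1830

Moon T, by a factor of ≈ 1830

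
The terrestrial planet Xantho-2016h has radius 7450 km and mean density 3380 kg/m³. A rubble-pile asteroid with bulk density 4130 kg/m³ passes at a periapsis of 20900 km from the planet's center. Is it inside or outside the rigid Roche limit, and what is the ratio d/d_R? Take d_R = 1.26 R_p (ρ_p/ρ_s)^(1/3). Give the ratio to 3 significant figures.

d_R = 1.26 × (7450 km) × (3380/4130)^(1/3) = 8780 km
d/d_R = (20900) / (8780) = 2.38
Since d/d_R > 1, the body is outside the Roche limit.

outside; d/d_R ≈ 2.38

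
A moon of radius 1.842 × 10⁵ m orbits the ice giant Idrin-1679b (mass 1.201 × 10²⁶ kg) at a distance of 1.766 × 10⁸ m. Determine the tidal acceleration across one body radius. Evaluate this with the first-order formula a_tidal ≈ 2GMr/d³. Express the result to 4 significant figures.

Δa = 2GMr/d³
   = 2 × (6.674 × 10⁻¹¹) × (1.201 × 10²⁶) × (1.842 × 10⁵) / (1.766 × 10⁸)³
   = 5.361 × 10⁻⁴ m/s²

5.361 × 10⁻⁴ m/s²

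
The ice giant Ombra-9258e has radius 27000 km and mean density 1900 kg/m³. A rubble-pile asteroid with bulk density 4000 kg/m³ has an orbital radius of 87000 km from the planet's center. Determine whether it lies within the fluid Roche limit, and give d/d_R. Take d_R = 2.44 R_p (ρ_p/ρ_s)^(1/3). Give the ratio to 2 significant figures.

d_R = 2.44 × (27000 km) × (1900/4000)^(1/3) = 51400 km
d/d_R = (87000) / (51400) = 1.7
Since d/d_R > 1, the body is outside the Roche limit.

outside; d/d_R ≈ 1.7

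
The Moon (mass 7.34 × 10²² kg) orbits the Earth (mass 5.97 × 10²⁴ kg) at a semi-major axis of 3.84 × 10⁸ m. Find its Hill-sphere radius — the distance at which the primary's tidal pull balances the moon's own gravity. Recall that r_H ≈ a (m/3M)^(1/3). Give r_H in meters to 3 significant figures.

6.15 × 10⁷ m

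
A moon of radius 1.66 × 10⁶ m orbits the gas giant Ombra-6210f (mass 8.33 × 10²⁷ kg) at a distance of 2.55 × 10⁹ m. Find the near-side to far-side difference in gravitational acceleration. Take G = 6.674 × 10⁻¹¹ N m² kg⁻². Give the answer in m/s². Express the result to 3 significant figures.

a_tidal = 4GMr/d³
        = 4 × (6.674 × 10⁻¹¹) × (8.33 × 10²⁷) × (1.66 × 10⁶) / (2.55 × 10⁹)³
        = 2.23 × 10⁻⁴ m/s²

2.23 × 10⁻⁴ m/s²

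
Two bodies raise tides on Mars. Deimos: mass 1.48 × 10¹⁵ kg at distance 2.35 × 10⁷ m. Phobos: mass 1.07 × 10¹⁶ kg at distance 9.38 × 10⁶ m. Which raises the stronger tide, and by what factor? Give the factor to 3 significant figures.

The tide-raising term goes as M/d³ (the gradient of a 1/d² field).
Deimos: (1.48 × 10¹⁵) / (2.35 × 10⁷)³ = 1.140 × 10⁻⁷
Phobos: (1.07 × 10¹⁶) / (9.38 × 10⁶)³ = 1.297 × 10⁻⁵
Ratio (larger/smaller) = 114

Phobos, by a factor of ≈ 114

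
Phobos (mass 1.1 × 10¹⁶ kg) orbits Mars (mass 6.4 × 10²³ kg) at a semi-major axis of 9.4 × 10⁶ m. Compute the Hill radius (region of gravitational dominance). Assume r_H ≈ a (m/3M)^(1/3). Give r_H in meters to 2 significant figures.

r_H ≈ a (m/3M)^(1/3)
    = (9.4 × 10⁶) × (1.1 × 10¹⁶ / (3 × 6.4 × 10²³))^(1/3)
    = 1.7 × 10⁴ m

1.7 × 10⁴ m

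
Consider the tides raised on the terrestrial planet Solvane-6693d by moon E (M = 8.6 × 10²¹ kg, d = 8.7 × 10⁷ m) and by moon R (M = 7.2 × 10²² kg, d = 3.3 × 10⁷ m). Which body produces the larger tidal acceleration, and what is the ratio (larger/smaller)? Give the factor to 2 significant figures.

Tidal stretch scales as M/d³; compute that for each body.
Moon E: (8.6 × 10²¹) / (8.7 × 10⁷)³ = 1.306 × 10⁻²
Moon R: (7.2 × 10²²) / (3.3 × 10⁷)³ = 2.004
Ratio (larger/smaller) = 150

Moon R, by a factor of ≈ 150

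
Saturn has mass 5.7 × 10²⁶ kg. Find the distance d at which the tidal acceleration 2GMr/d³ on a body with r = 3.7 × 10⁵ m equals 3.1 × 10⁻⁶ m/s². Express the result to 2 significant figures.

2GMr/d³ = a_tidal  ⇒  d = (2GMr / a_tidal)^(1/3)
d = (2 × 6.674×10⁻¹¹ × (5.7 × 10²⁶) × (3.7 × 10⁵) / (3.1 × 10⁻⁶))^(1/3)
  = 2.1 × 10⁹ m

2.1 × 10⁹ m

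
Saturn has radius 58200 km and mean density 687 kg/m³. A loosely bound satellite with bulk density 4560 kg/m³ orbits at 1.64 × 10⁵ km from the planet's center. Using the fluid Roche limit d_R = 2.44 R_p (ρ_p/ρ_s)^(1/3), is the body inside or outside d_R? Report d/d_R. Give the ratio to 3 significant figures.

d_R = 2.44 × (58200 km) × (687/4560)^(1/3) = 75560 km
d/d_R = (1.64 × 10⁵) / (75560) = 2.17
Since d/d_R > 1, the body is outside the Roche limit.

outside; d/d_R ≈ 2.17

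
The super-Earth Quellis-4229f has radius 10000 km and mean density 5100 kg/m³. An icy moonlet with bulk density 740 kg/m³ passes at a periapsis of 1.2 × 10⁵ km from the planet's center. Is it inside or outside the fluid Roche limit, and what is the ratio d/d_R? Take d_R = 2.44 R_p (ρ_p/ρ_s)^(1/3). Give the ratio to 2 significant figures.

d_R = 2.44 × (10000 km) × (5100/740)^(1/3) = 46430 km
d/d_R = (1.2 × 10⁵) / (46430) = 2.6
Since d/d_R > 1, the body is outside the Roche limit.

outside; d/d_R ≈ 2.6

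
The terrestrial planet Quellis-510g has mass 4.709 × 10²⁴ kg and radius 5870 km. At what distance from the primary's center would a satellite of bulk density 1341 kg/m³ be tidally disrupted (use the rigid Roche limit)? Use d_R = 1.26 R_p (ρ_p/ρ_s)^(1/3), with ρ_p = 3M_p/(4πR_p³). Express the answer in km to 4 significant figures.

ρ_p = 3M_p/(4πR_p³) = 3 × (4.709 × 10²⁴) / (4π × (5.870 × 10⁶ m)³) = 5558 kg/m³
d_R = 1.26 × 5870 km × (5558/1341)^(1/3)
    = 11880 km

11880 km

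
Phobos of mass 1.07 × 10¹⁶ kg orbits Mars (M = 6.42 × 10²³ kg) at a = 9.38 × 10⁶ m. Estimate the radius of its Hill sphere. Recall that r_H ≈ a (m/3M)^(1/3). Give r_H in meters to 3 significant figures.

1.66 × 10⁴ m

r_H ≈ a (m/3M)^(1/3)
    = (9.38 × 10⁶) × (1.07 × 10¹⁶ / (3 × 6.42 × 10²³))^(1/3)
    = 1.66 × 10⁴ m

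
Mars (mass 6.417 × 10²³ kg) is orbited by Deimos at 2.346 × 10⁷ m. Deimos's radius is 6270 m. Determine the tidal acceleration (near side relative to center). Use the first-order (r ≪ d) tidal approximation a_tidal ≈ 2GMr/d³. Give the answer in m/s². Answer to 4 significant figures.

Δa = 2GMr/d³
   = 2 × (6.674 × 10⁻¹¹) × (6.417 × 10²³) × (6270) / (2.346 × 10⁷)³
   = 4.159 × 10⁻⁵ m/s²

4.159 × 10⁻⁵ m/s²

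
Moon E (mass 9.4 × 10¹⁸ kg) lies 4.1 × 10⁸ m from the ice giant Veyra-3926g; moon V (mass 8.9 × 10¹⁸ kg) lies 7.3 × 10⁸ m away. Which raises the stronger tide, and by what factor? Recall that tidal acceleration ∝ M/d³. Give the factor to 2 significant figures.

The tide-raising term goes as M/d³ (the gradient of a 1/d² field).
Moon E: (9.4 × 10¹⁸) / (4.1 × 10⁸)³ = 1.364 × 10⁻⁷
Moon V: (8.9 × 10¹⁸) / (7.3 × 10⁸)³ = 2.288 × 10⁻⁸
Ratio (larger/smaller) = 6.0

Moon E, by a factor of ≈ 6.0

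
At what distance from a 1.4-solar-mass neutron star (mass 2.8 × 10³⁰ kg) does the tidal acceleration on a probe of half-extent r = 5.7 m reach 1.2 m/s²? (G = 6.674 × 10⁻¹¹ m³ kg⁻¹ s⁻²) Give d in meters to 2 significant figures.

1.2 × 10⁷ m

2GMr/d³ = a_tidal  ⇒  d = (2GMr / a_tidal)^(1/3)
d = (2 × 6.674×10⁻¹¹ × (2.8 × 10³⁰) × (5.7) / (1.2))^(1/3)
  = 1.2 × 10⁷ m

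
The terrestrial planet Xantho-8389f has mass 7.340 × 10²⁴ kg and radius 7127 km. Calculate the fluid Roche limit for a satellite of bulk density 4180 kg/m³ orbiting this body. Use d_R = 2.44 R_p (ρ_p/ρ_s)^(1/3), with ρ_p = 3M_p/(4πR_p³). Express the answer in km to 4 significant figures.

ρ_p = 3M_p/(4πR_p³) = 3 × (7.340 × 10²⁴) / (4π × (7.127 × 10⁶ m)³) = 4840 kg/m³
d_R = 2.44 × 7127 km × (4840/4180)^(1/3)
    = 18260 km

18260 km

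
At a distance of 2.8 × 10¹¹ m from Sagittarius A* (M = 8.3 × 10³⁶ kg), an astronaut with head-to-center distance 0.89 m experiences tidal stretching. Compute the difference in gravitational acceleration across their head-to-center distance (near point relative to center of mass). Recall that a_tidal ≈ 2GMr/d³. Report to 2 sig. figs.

The tidal stretch is the gradient of GM/d² times the body's extent r, hence the 1/d³ dependence.
Δa = 2GMr/d³
   = 2 × (6.674 × 10⁻¹¹) × (8.3 × 10³⁶) × (0.89) / (2.8 × 10¹¹)³
   = 4.5 × 10⁻⁸ m/s²

4.5 × 10⁻⁸ m/s²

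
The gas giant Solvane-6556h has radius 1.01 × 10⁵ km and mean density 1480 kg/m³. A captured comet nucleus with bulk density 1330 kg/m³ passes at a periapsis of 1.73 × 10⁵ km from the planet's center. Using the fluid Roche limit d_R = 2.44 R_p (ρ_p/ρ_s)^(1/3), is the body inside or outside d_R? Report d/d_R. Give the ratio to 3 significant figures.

inside; d/d_R ≈ 0.677

d_R = 2.44 × (1.01 × 10⁵ km) × (1480/1330)^(1/3) = 2.554 × 10⁵ km
d/d_R = (1.73 × 10⁵) / (2.554 × 10⁵) = 0.677
Since d/d_R < 1, the body is inside the Roche limit.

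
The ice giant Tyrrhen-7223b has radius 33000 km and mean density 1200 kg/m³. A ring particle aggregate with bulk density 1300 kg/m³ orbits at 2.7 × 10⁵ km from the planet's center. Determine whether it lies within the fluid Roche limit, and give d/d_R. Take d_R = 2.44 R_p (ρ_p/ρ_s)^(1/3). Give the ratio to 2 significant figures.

d_R = 2.44 × (33000 km) × (1200/1300)^(1/3) = 78400 km
d/d_R = (2.7 × 10⁵) / (78400) = 3.4
Since d/d_R > 1, the body is outside the Roche limit.

outside; d/d_R ≈ 3.4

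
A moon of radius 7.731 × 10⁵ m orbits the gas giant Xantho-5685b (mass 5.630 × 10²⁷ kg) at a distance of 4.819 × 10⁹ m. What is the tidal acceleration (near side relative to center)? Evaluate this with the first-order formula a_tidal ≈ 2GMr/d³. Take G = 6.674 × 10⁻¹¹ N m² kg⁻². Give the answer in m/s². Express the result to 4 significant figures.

5.191 × 10⁻⁶ m/s²

Differencing GM/(d−r)² and GM/d² to first order in r/d gives 2GMr/d³.
Δa = 2GMr/d³
   = 2 × (6.674 × 10⁻¹¹) × (5.630 × 10²⁷) × (7.731 × 10⁵) / (4.819 × 10⁹)³
   = 5.191 × 10⁻⁶ m/s²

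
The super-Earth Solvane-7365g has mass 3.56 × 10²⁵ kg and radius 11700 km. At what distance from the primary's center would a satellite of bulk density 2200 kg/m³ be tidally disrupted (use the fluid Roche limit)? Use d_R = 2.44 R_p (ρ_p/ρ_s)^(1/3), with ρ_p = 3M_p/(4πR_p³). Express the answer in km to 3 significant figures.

ρ_p = 3M_p/(4πR_p³) = 3 × (3.56 × 10²⁵) / (4π × (1.17 × 10⁷ m)³) = 5310 kg/m³
d_R = 2.44 × 11700 km × (5310/2200)^(1/3)
    = 38300 km

38300 km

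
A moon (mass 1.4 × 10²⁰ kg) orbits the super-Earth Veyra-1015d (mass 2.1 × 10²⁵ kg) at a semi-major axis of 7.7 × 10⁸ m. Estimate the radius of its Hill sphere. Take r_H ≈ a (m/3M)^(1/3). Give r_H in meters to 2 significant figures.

1.0 × 10⁷ m

r_H ≈ a (m/3M)^(1/3)
    = (7.7 × 10⁸) × (1.4 × 10²⁰ / (3 × 2.1 × 10²⁵))^(1/3)
    = 1.0 × 10⁷ m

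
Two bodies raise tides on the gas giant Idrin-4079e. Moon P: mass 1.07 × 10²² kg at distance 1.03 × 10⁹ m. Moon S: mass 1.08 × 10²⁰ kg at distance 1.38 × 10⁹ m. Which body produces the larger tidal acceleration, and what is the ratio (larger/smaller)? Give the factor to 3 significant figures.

Moon P, by a factor of ≈ 238

Tidal acceleration ∝ M/d³, so compare M/d³ for each.
Moon P: (1.07 × 10²²) / (1.03 × 10⁹)³ = 9.792 × 10⁻⁶
Moon S: (1.08 × 10²⁰) / (1.38 × 10⁹)³ = 4.109 × 10⁻⁸
Ratio (larger/smaller) = 238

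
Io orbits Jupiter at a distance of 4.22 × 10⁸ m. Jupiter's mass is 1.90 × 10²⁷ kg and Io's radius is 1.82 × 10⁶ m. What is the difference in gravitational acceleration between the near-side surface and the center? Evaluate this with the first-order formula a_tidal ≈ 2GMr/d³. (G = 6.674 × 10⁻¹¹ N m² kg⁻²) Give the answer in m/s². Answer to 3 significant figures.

6.14 × 10⁻³ m/s²

Δa = 2GMr/d³
   = 2 × (6.674 × 10⁻¹¹) × (1.90 × 10²⁷) × (1.82 × 10⁶) / (4.22 × 10⁸)³
   = 6.14 × 10⁻³ m/s²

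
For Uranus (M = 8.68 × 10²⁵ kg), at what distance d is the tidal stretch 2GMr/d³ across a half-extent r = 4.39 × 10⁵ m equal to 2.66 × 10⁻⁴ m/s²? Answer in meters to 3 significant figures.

2.67 × 10⁸ m

2GMr/d³ = a_tidal  ⇒  d = (2GMr / a_tidal)^(1/3)
d = (2 × 6.674×10⁻¹¹ × (8.68 × 10²⁵) × (4.39 × 10⁵) / (2.66 × 10⁻⁴))^(1/3)
  = 2.67 × 10⁸ m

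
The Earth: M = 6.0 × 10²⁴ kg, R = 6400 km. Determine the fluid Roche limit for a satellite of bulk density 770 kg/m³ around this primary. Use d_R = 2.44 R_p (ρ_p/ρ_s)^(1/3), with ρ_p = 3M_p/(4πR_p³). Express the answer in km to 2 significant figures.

ρ_p = 3M_p/(4πR_p³) = 3 × (6.0 × 10²⁴) / (4π × (6.4 × 10⁶ m)³) = 5500 kg/m³
d_R = 2.44 × 6400 km × (5500/770)^(1/3)
    = 30000 km

30000 km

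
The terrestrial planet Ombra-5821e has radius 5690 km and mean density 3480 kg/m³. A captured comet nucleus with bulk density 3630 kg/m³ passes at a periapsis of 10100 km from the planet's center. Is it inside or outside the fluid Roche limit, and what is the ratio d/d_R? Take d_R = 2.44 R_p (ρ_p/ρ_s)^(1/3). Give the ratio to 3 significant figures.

inside; d/d_R ≈ 0.738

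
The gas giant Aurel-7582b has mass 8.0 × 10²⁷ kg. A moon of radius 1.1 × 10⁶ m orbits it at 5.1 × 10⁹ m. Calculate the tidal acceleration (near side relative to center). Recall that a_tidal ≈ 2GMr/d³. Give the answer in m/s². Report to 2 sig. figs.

8.9 × 10⁻⁶ m/s²

Δa = 2GMr/d³
   = 2 × (6.674 × 10⁻¹¹) × (8.0 × 10²⁷) × (1.1 × 10⁶) / (5.1 × 10⁹)³
   = 8.9 × 10⁻⁶ m/s²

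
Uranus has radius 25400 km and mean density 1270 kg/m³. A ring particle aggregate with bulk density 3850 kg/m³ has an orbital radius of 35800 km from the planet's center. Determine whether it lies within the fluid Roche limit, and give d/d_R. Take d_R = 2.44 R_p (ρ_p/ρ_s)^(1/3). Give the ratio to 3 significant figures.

inside; d/d_R ≈ 0.836

d_R = 2.44 × (25400 km) × (1270/3850)^(1/3) = 42820 km
d/d_R = (35800) / (42820) = 0.836
Since d/d_R < 1, the body is inside the Roche limit.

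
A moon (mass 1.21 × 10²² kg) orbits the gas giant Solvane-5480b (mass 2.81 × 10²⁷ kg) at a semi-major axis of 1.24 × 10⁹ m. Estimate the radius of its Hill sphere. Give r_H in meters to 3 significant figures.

1.40 × 10⁷ m

r_H ≈ a (m/3M)^(1/3)
    = (1.24 × 10⁹) × (1.21 × 10²² / (3 × 2.81 × 10²⁷))^(1/3)
    = 1.40 × 10⁷ m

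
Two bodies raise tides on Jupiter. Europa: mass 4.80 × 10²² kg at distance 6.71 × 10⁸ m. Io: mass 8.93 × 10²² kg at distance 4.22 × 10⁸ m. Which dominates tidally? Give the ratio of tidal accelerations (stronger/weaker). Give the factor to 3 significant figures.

The tide-raising term goes as M/d³ (the gradient of a 1/d² field).
Europa: (4.80 × 10²²) / (6.71 × 10⁸)³ = 1.589 × 10⁻⁴
Io: (8.93 × 10²²) / (4.22 × 10⁸)³ = 1.188 × 10⁻³
Ratio (larger/smaller) = 7.48

Io, by a factor of ≈ 7.48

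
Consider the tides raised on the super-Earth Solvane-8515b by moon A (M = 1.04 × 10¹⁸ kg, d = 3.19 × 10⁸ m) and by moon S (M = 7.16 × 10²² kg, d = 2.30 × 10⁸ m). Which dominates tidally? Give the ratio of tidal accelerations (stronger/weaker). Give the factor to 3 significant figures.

Tidal stretch scales as M/d³; compute that for each body.
Moon A: (1.04 × 10¹⁸) / (3.19 × 10⁸)³ = 3.204 × 10⁻⁸
Moon S: (7.16 × 10²²) / (2.30 × 10⁸)³ = 5.885 × 10⁻³
Ratio (larger/smaller) = 1.84 × 10⁵

Moon S, by a factor of ≈ 1.84 × 10⁵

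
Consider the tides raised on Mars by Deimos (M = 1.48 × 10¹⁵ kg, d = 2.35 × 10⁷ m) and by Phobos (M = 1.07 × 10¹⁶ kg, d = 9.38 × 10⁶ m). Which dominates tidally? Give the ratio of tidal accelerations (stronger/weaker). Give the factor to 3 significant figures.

Tidal acceleration ∝ M/d³, so compare M/d³ for each.
Deimos: (1.48 × 10¹⁵) / (2.35 × 10⁷)³ = 1.140 × 10⁻⁷
Phobos: (1.07 × 10¹⁶) / (9.38 × 10⁶)³ = 1.297 × 10⁻⁵
Ratio (larger/smaller) = 114

Phobos, by a factor of ≈ 114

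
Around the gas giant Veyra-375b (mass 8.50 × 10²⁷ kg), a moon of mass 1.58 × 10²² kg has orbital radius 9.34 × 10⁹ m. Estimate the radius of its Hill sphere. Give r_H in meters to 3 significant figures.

7.96 × 10⁷ m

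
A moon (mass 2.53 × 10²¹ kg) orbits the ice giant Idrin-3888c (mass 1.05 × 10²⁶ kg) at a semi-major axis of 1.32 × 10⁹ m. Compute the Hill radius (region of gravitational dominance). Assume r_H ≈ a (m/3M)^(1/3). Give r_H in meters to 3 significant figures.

2.64 × 10⁷ m

r_H ≈ a (m/3M)^(1/3)
    = (1.32 × 10⁹) × (2.53 × 10²¹ / (3 × 1.05 × 10²⁶))^(1/3)
    = 2.64 × 10⁷ m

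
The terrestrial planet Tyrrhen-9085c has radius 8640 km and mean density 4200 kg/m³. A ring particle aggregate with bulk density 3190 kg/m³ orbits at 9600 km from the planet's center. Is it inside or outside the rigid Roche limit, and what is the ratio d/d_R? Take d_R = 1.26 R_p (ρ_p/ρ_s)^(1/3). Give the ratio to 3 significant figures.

inside; d/d_R ≈ 0.805

d_R = 1.26 × (8640 km) × (4200/3190)^(1/3) = 11930 km
d/d_R = (9600) / (11930) = 0.805
Since d/d_R < 1, the body is inside the Roche limit.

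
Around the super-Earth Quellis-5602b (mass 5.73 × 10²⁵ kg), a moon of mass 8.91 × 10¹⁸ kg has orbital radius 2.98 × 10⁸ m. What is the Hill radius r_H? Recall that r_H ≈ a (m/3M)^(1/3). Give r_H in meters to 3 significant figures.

r_H ≈ a (m/3M)^(1/3)
    = (2.98 × 10⁸) × (8.91 × 10¹⁸ / (3 × 5.73 × 10²⁵))^(1/3)
    = 1.11 × 10⁶ m

1.11 × 10⁶ m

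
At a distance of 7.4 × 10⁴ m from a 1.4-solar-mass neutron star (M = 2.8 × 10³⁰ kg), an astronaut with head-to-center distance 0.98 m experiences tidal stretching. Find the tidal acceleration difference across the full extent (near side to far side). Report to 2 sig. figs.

1.8 × 10⁶ m/s²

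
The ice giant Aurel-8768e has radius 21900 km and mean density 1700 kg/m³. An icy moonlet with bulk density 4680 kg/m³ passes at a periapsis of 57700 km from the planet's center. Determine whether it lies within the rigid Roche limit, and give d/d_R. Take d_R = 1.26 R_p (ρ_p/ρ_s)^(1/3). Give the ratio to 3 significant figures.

outside; d/d_R ≈ 2.93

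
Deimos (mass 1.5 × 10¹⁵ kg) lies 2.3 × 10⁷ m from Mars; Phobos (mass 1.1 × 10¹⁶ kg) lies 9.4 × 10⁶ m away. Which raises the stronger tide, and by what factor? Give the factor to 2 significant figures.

The tide-raising term goes as M/d³ (the gradient of a 1/d² field).
Deimos: (1.5 × 10¹⁵) / (2.3 × 10⁷)³ = 1.233 × 10⁻⁷
Phobos: (1.1 × 10¹⁶) / (9.4 × 10⁶)³ = 1.324 × 10⁻⁵
Ratio (larger/smaller) = 110

Phobos, by a factor of ≈ 110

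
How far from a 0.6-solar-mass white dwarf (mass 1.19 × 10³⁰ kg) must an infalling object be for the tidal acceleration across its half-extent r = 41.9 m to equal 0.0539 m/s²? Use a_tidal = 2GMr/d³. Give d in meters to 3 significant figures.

2GMr/d³ = a_tidal  ⇒  d = (2GMr / a_tidal)^(1/3)
d = (2 × 6.674×10⁻¹¹ × (1.19 × 10³⁰) × (41.9) / (0.0539))^(1/3)
  = 4.98 × 10⁷ m

4.98 × 10⁷ m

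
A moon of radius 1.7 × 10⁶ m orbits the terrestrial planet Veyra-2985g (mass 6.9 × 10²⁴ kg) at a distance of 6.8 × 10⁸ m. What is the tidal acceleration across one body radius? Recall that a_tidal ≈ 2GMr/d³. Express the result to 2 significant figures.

a_tidal = 2GMr/d³
        = 2 × (6.674 × 10⁻¹¹) × (6.9 × 10²⁴) × (1.7 × 10⁶) / (6.8 × 10⁸)³
        = 5.0 × 10⁻⁶ m/s²

5.0 × 10⁻⁶ m/s²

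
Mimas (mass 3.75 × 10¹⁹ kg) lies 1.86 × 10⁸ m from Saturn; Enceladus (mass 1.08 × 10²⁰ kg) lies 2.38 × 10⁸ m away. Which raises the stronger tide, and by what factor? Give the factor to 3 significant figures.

Enceladus, by a factor of ≈ 1.37

Tidal acceleration ∝ M/d³, so compare M/d³ for each.
Mimas: (3.75 × 10¹⁹) / (1.86 × 10⁸)³ = 5.828 × 10⁻⁶
Enceladus: (1.08 × 10²⁰) / (2.38 × 10⁸)³ = 8.011 × 10⁻⁶
Ratio (larger/smaller) = 1.37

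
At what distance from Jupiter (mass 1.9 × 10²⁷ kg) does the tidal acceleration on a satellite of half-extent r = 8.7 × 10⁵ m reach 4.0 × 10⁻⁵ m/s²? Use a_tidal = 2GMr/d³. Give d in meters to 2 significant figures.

1.8 × 10⁹ m

2GMr/d³ = a_tidal  ⇒  d = (2GMr / a_tidal)^(1/3)
d = (2 × 6.674×10⁻¹¹ × (1.9 × 10²⁷) × (8.7 × 10⁵) / (4.0 × 10⁻⁵))^(1/3)
  = 1.8 × 10⁹ m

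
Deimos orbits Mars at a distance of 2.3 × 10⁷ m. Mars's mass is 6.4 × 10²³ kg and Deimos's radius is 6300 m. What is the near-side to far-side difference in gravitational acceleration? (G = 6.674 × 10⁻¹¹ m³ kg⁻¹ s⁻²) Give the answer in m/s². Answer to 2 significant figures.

8.8 × 10⁻⁵ m/s²

Near-to-far spans 2r, so the tidal difference is twice the near-to-center value: 4GMr/d³.
Δg = 4GMr/d³
   = 4 × (6.674 × 10⁻¹¹) × (6.4 × 10²³) × (6300) / (2.3 × 10⁷)³
   = 8.8 × 10⁻⁵ m/s²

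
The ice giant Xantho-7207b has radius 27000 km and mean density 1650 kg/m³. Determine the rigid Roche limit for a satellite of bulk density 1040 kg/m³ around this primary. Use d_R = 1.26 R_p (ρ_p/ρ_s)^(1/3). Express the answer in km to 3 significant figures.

39700 km

d_R = 1.26 × 27000 km × (1650/1040)^(1/3)
    = 39700 km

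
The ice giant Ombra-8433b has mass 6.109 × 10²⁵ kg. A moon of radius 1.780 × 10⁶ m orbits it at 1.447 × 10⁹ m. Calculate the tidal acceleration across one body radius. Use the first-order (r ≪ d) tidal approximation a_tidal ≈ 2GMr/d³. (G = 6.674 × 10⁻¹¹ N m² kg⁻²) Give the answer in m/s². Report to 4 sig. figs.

4.791 × 10⁻⁶ m/s²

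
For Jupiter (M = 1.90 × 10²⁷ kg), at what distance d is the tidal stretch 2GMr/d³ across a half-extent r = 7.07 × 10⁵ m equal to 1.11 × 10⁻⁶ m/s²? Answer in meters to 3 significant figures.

5.45 × 10⁹ m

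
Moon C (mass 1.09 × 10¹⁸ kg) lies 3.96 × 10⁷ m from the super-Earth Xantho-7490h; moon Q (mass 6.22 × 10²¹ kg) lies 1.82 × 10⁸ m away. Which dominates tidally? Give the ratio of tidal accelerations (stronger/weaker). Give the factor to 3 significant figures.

Moon Q, by a factor of ≈ 58.8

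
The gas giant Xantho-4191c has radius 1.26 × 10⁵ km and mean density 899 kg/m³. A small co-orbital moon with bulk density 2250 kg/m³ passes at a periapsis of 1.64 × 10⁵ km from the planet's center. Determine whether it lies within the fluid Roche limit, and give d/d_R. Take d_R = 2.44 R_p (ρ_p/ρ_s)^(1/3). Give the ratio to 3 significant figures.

inside; d/d_R ≈ 0.724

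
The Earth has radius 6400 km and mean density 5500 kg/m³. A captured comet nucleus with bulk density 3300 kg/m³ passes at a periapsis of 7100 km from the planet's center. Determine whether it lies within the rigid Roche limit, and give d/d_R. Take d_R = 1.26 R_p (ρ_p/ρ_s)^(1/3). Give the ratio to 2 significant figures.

d_R = 1.26 × (6400 km) × (5500/3300)^(1/3) = 9561 km
d/d_R = (7100) / (9561) = 0.74
Since d/d_R < 1, the body is inside the Roche limit.

inside; d/d_R ≈ 0.74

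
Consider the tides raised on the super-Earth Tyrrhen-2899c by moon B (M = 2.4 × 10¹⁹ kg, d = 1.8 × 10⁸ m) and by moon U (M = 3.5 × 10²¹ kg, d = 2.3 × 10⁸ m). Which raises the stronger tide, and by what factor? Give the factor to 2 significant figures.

Tidal stretch scales as M/d³; compute that for each body.
Moon B: (2.4 × 10¹⁹) / (1.8 × 10⁸)³ = 4.115 × 10⁻⁶
Moon U: (3.5 × 10²¹) / (2.3 × 10⁸)³ = 2.877 × 10⁻⁴
Ratio (larger/smaller) = 70

Moon U, by a factor of ≈ 70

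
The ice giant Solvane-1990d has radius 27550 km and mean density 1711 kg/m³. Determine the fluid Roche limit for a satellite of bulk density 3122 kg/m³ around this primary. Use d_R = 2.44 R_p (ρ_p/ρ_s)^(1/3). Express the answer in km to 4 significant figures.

d_R = 2.44 × 27550 km × (1711/3122)^(1/3)
    = 55010 km

55010 km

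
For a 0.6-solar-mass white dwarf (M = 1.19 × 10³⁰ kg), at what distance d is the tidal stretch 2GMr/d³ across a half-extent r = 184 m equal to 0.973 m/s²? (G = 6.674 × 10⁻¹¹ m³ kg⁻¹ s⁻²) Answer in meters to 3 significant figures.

2GMr/d³ = a_tidal  ⇒  d = (2GMr / a_tidal)^(1/3)
d = (2 × 6.674×10⁻¹¹ × (1.19 × 10³⁰) × (184) / (0.973))^(1/3)
  = 3.11 × 10⁷ m

3.11 × 10⁷ m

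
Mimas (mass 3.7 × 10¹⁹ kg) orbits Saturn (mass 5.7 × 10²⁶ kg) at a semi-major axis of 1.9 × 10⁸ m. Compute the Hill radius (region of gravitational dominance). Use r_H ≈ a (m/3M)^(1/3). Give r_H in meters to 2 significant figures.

r_H ≈ a (m/3M)^(1/3)
    = (1.9 × 10⁸) × (3.7 × 10¹⁹ / (3 × 5.7 × 10²⁶))^(1/3)
    = 5.3 × 10⁵ m

5.3 × 10⁵ m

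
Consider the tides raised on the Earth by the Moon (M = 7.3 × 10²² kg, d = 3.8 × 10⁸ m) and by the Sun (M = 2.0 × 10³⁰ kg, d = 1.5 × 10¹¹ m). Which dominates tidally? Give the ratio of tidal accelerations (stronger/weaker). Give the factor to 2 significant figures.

The Moon, by a factor of ≈ 2.2

Tidal stretch scales as M/d³; compute that for each body.
The Moon: (7.3 × 10²²) / (3.8 × 10⁸)³ = 1.330 × 10⁻³
The Sun: (2.0 × 10³⁰) / (1.5 × 10¹¹)³ = 5.926 × 10⁻⁴
Ratio (larger/smaller) = 2.2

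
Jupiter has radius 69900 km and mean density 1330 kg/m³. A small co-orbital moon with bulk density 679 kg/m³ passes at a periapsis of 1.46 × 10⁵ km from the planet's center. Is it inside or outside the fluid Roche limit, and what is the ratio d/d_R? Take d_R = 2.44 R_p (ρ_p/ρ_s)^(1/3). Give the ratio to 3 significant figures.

inside; d/d_R ≈ 0.684

d_R = 2.44 × (69900 km) × (1330/679)^(1/3) = 2.134 × 10⁵ km
d/d_R = (1.46 × 10⁵) / (2.134 × 10⁵) = 0.684
Since d/d_R < 1, the body is inside the Roche limit.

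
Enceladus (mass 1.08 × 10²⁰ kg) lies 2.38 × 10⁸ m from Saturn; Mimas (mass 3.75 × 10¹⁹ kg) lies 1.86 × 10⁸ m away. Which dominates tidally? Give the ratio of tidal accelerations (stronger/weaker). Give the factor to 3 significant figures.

Enceladus, by a factor of ≈ 1.37

Tidal stretch scales as M/d³; compute that for each body.
Enceladus: (1.08 × 10²⁰) / (2.38 × 10⁸)³ = 8.011 × 10⁻⁶
Mimas: (3.75 × 10¹⁹) / (1.86 × 10⁸)³ = 5.828 × 10⁻⁶
Ratio (larger/smaller) = 1.37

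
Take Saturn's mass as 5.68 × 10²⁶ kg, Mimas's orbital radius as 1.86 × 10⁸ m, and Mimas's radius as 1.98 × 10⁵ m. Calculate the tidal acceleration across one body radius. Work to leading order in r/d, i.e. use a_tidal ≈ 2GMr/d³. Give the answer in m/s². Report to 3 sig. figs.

a_tidal = 2GMr/d³
        = 2 × (6.674 × 10⁻¹¹) × (5.68 × 10²⁶) × (1.98 × 10⁵) / (1.86 × 10⁸)³
        = 2.33 × 10⁻³ m/s²

2.33 × 10⁻³ m/s²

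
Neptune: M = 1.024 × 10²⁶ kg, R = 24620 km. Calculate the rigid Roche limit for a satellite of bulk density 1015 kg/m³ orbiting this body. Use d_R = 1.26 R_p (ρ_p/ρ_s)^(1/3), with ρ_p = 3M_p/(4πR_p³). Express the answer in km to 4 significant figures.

ρ_p = 3M_p/(4πR_p³) = 3 × (1.024 × 10²⁶) / (4π × (2.462 × 10⁷ m)³) = 1638 kg/m³
d_R = 1.26 × 24620 km × (1638/1015)^(1/3)
    = 36390 km

36390 km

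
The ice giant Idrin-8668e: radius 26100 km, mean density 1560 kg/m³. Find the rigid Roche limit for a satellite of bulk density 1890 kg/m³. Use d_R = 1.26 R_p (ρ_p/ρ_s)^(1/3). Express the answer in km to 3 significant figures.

d_R = 1.26 × 26100 km × (1560/1890)^(1/3)
    = 30800 km

30800 km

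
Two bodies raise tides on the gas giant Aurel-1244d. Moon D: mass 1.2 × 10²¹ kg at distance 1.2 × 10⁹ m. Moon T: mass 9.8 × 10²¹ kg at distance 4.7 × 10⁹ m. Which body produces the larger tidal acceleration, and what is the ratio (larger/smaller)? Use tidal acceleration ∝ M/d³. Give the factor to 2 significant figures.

Moon D, by a factor of ≈ 7.4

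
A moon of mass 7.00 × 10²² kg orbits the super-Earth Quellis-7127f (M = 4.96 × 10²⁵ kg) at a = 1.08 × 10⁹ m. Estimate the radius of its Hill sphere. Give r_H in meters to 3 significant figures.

r_H ≈ a (m/3M)^(1/3)
    = (1.08 × 10⁹) × (7.00 × 10²² / (3 × 4.96 × 10²⁵))^(1/3)
    = 8.40 × 10⁷ m

8.40 × 10⁷ m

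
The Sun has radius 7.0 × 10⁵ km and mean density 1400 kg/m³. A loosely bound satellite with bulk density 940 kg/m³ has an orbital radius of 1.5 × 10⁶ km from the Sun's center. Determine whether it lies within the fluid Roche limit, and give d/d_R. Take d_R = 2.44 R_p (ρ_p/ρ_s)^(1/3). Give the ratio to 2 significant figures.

inside; d/d_R ≈ 0.77

d_R = 2.44 × (7.0 × 10⁵ km) × (1400/940)^(1/3) = 1.951 × 10⁶ km
d/d_R = (1.5 × 10⁶) / (1.951 × 10⁶) = 0.77
Since d/d_R < 1, the body is inside the Roche limit.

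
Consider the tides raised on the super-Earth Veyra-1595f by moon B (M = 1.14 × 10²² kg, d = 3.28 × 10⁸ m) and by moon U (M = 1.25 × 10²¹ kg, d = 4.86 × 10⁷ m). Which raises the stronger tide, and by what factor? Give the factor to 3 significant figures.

Tidal acceleration ∝ M/d³, so compare M/d³ for each.
Moon B: (1.14 × 10²²) / (3.28 × 10⁸)³ = 3.231 × 10⁻⁴
Moon U: (1.25 × 10²¹) / (4.86 × 10⁷)³ = 1.089 × 10⁻²
Ratio (larger/smaller) = 33.7

Moon U, by a factor of ≈ 33.7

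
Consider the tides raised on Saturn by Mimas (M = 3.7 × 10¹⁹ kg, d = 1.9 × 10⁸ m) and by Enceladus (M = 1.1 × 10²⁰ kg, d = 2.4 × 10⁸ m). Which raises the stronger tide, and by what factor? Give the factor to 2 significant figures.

Compare M/d³ for the two perturbers:
Mimas: (3.7 × 10¹⁹) / (1.9 × 10⁸)³ = 5.394 × 10⁻⁶
Enceladus: (1.1 × 10²⁰) / (2.4 × 10⁸)³ = 7.957 × 10⁻⁶
Ratio (larger/smaller) = 1.5

Enceladus, by a factor of ≈ 1.5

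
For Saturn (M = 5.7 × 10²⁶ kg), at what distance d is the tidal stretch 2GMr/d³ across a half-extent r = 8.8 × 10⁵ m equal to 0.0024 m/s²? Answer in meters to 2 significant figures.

3.0 × 10⁸ m

2GMr/d³ = a_tidal  ⇒  d = (2GMr / a_tidal)^(1/3)
d = (2 × 6.674×10⁻¹¹ × (5.7 × 10²⁶) × (8.8 × 10⁵) / (0.0024))^(1/3)
  = 3.0 × 10⁸ m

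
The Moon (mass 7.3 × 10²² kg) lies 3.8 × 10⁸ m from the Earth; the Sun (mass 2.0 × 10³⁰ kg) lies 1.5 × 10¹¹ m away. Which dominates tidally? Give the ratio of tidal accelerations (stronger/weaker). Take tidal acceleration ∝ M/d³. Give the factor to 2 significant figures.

The Moon, by a factor of ≈ 2.2

Compare M/d³ for the two perturbers:
The Moon: (7.3 × 10²²) / (3.8 × 10⁸)³ = 1.330 × 10⁻³
The Sun: (2.0 × 10³⁰) / (1.5 × 10¹¹)³ = 5.926 × 10⁻⁴
Ratio (larger/smaller) = 2.2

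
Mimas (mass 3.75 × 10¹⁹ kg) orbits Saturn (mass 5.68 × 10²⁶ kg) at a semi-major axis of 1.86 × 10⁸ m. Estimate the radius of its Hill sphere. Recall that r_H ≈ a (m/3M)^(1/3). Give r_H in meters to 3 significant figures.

5.21 × 10⁵ m

r_H ≈ a (m/3M)^(1/3)
    = (1.86 × 10⁸) × (3.75 × 10¹⁹ / (3 × 5.68 × 10²⁶))^(1/3)
    = 5.21 × 10⁵ m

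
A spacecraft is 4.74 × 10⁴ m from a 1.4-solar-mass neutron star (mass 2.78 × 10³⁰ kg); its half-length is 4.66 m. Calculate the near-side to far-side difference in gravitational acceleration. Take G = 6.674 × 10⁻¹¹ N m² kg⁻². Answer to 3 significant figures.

3.25 × 10⁷ m/s²

Differencing GM/(d−r)² and GM/(d+r)² to first order in r/d gives 4GMr/d³.
a_tidal = 4GMr/d³
        = 4 × (6.674 × 10⁻¹¹) × (2.78 × 10³⁰) × (4.66) / (4.74 × 10⁴)³
        = 3.25 × 10⁷ m/s²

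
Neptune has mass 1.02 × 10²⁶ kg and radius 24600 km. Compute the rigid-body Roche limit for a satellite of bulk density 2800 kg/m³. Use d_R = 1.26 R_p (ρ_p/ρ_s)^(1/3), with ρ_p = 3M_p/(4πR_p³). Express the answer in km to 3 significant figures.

25900 km

ρ_p = 3M_p/(4πR_p³) = 3 × (1.02 × 10²⁶) / (4π × (2.46 × 10⁷ m)³) = 1640 kg/m³
d_R = 1.26 × 24600 km × (1640/2800)^(1/3)
    = 25900 km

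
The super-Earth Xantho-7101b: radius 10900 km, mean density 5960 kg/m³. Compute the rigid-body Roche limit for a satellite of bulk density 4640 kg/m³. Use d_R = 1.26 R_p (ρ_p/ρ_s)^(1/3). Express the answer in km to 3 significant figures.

d_R = 1.26 × 10900 km × (5960/4640)^(1/3)
    = 14900 km

14900 km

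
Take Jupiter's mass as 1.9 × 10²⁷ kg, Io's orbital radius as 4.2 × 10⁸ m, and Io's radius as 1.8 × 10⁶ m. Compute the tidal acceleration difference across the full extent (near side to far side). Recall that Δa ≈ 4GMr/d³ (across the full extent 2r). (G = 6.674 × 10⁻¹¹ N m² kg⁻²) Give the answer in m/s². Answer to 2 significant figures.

1.2 × 10⁻² m/s²

Differencing GM/(d−r)² and GM/(d+r)² to first order in r/d gives 4GMr/d³.
a_tidal = 4GMr/d³
        = 4 × (6.674 × 10⁻¹¹) × (1.9 × 10²⁷) × (1.8 × 10⁶) / (4.2 × 10⁸)³
        = 1.2 × 10⁻² m/s²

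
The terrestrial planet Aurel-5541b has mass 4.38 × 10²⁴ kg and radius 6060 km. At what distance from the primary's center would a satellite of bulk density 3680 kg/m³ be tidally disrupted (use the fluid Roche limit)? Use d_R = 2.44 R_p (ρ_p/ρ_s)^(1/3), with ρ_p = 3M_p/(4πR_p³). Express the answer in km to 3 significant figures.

ρ_p = 3M_p/(4πR_p³) = 3 × (4.38 × 10²⁴) / (4π × (6.06 × 10⁶ m)³) = 4700 kg/m³
d_R = 2.44 × 6060 km × (4700/3680)^(1/3)
    = 16000 km

16000 km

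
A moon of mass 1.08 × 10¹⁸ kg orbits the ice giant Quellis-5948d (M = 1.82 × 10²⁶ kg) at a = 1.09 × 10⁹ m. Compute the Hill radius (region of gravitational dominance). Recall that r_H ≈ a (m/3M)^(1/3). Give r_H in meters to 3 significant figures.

r_H ≈ a (m/3M)^(1/3)
    = (1.09 × 10⁹) × (1.08 × 10¹⁸ / (3 × 1.82 × 10²⁶))^(1/3)
    = 1.37 × 10⁶ m

1.37 × 10⁶ m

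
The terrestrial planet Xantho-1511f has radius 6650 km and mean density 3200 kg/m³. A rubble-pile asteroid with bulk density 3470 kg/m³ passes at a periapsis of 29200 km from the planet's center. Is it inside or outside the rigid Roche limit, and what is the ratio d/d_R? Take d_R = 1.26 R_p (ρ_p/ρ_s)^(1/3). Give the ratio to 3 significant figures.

d_R = 1.26 × (6650 km) × (3200/3470)^(1/3) = 8156 km
d/d_R = (29200) / (8156) = 3.58
Since d/d_R > 1, the body is outside the Roche limit.

outside; d/d_R ≈ 3.58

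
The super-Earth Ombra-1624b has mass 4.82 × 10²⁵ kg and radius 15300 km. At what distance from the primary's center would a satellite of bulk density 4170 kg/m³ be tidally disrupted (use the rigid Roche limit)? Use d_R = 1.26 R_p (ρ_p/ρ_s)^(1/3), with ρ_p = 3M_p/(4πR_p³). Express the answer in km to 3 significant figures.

17700 km

ρ_p = 3M_p/(4πR_p³) = 3 × (4.82 × 10²⁵) / (4π × (1.53 × 10⁷ m)³) = 3210 kg/m³
d_R = 1.26 × 15300 km × (3210/4170)^(1/3)
    = 17700 km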